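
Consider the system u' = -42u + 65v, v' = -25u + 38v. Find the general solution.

u(t) = -2c_1e^(-2t)sin(5t) - 3c_1e^(-2t)cos(5t) - 3c_2e^(-2t)sin(5t) + 2c_2e^(-2t)cos(5t), v(t) = -c_1e^(-2t)sin(5t) - 2c_1e^(-2t)cos(5t) - 2c_2e^(-2t)sin(5t) + c_2e^(-2t)cos(5t)

Coefficient matrix A = [[-42, 65], [-25, 38]].
Characteristic polynomial det(A - λI) = λ^2 + 4λ + 29 = 0.
Eigenvalues λ = -2 ± 5i (complex conjugate pair).
For λ=-2+5i: an eigenvector is (-3,-2) - i(-2,-1) = (-3 + 2i, -2 + i).
A real fundamental pair from Re and Im of e^((-2+5i)t)v: X_1 = e^(-2t)(cos(5t)·(-3,-2) + sin(5t)·(-2,-1)), X_2 = e^(-2t)(sin(5t)·(-3,-2) - cos(5t)·(-2,-1)).
General solution: c_1X_1 + c_2X_2.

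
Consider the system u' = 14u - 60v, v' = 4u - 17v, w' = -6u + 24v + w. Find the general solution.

Coefficient matrix A = [[14, -60, 0], [4, -17, 0], [-6, 24, 1]].
det(A - λI) = 0 gives eigenvalues λ = -1, -2, 1.
For λ=-1: eigenvector (4,1,0).
For λ=-2: eigenvector (-15,-4,2).
For λ=1: eigenvector (0,0,1).
General solution: C_1e^(-t)(4,1,0) + C_2e^(-2t)(-15,-4,2) + C_3e^(t)(0,0,1).

u(t) = 4C_1e^(-t) - 15C_2e^(-2t), v(t) = C_1e^(-t) - 4C_2e^(-2t), w(t) = 2C_2e^(-2t) + C_3e^(t)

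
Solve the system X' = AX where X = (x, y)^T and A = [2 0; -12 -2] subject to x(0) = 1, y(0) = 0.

Coefficient matrix A = [[2, 0], [-12, -2]].
Characteristic polynomial det(A - λI) = λ^2 - 4 = 0.
Eigenvalues λ = 2, -2.
For λ=2: (A-λI) row 2 is [-12, -4], so an eigenvector is (1, -3).
For λ=-2: (A-λI) row 1 is [4, 0], so an eigenvector is (0, 1).
General solution: C_1e^(2t)(1,-3) + C_2e^(-2t)(0,1).
Applying x(0)=1, y(0)=0 gives C_1=1, C_2=3.

x(t) = e^(2t), y(t) = -3e^(2t) + 3e^(-2t)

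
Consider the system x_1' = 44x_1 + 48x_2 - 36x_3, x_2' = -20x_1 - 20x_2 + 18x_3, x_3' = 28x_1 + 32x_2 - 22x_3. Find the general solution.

x_1(t) = -3C_1e^(4t) - 6C_2e^(-4t) + 2C_3e^(2t), x_2(t) = C_1e^(4t) + 3C_2e^(-4t) - C_3e^(2t), x_3(t) = -2C_1e^(4t) - 4C_2e^(-4t) + C_3e^(2t)

Coefficient matrix A = [[44, 48, -36], [-20, -20, 18], [28, 32, -22]].
det(A - λI) = 0 gives eigenvalues λ = 4, -4, 2.
For λ=4: eigenvector (-3,1,-2).
For λ=-4: eigenvector (-6,3,-4).
For λ=2: eigenvector (2,-1,1).
General solution: C_1e^(4t)(-3,1,-2) + C_2e^(-4t)(-6,3,-4) + C_3e^(2t)(2,-1,1).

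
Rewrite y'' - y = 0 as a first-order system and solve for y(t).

Let x_1 = y, x_2 = y'. Then x_1' = x_2 and x_2' = x_1.
A = [[0,1],[1,0]]; det(A-λI) = λ^2 - 1.
Eigenvalues λ = 1, -1 with eigenvectors (1,1), (1,-1).

y(t) = C_1e^(t) + C_2e^(-t)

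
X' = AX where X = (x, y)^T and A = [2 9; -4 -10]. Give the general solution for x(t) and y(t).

Coefficient matrix A = [[2, 9], [-4, -10]].
Characteristic polynomial det(A - λI) = λ^2 + 8λ + 16 = 0.
Single eigenvalue λ = -4 with algebraic multiplicity 2.
Eigenvector v = (3,-2); generalized eigenvector w with (A-λI)w=v is (2,-1).
General solution: e^(-4t)[c_1·v + c_2·(t·v + w)].

x(t) = 3c_1e^(-4t) + 3c_2te^(-4t) + 2c_2e^(-4t), y(t) = -2c_1e^(-4t) - 2c_2te^(-4t) - c_2e^(-4t)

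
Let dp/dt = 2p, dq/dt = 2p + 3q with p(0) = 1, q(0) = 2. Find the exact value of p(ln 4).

A = [[2,0],[2,3]]; eigenvalues λ = 3, 2.
Eigenvectors: (0,-1) for λ=3, (1,-2) for λ=2.
From the initial condition, c_1 = -4, c_2 = 1.
p(ln 4) = (-4)(4^3)(0) + (1)(4^2)(1) = 16.

16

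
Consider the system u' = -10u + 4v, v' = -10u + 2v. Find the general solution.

u(t) = -C_1e^(-4t)sin(2t) + C_1e^(-4t)cos(2t) + C_2e^(-4t)sin(2t) + C_2e^(-4t)cos(2t), v(t) = -2C_1e^(-4t)sin(2t) + C_1e^(-4t)cos(2t) + C_2e^(-4t)sin(2t) + 2C_2e^(-4t)cos(2t)

Coefficient matrix A = [[-10, 4], [-10, 2]].
Characteristic polynomial det(A - λI) = λ^2 + 8λ + 20 = 0.
Eigenvalues λ = -4 ± 2i (complex conjugate pair).
For λ=-4+2i: an eigenvector is (1,1) - i(-1,-2) = (1 + i, 1 + 2i).
A real fundamental pair from Re and Im of e^((-4+2i)t)v: X_1 = e^(-4t)(cos(2t)·(1,1) + sin(2t)·(-1,-2)), X_2 = e^(-4t)(sin(2t)·(1,1) - cos(2t)·(-1,-2)).
General solution: C_1X_1 + C_2X_2.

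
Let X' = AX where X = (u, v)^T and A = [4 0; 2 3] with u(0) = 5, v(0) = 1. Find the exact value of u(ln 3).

A = [[4,0],[2,3]]; eigenvalues λ = 4, 3.
Eigenvectors: (1,2) for λ=4, (0,1) for λ=3.
From the initial condition, c_1 = 5, c_2 = -9.
u(ln 3) = (5)(3^4)(1) + (-9)(3^3)(0) = 405.

405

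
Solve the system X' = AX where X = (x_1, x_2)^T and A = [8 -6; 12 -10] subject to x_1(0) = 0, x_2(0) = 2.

Coefficient matrix A = [[8, -6], [12, -10]].
Characteristic polynomial det(A - λI) = λ^2 + 2λ - 8 = 0.
Eigenvalues λ = 2, -4.
For λ=2: (A-λI) row 1 is [6, -6], so an eigenvector is (-1, -1).
For λ=-4: (A-λI) row 1 is [12, -6], so an eigenvector is (1, 2).
General solution: C_1e^(2t)(-1,-1) + C_2e^(-4t)(1,2).
Applying x_1(0)=0, x_2(0)=2 gives C_1=2, C_2=2.

x_1(t) = -2e^(2t) + 2e^(-4t), x_2(t) = -2e^(2t) + 4e^(-4t)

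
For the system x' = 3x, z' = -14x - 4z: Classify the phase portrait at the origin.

A = [[3,0],[-14,-4]]; det(A-λI) = λ^2 + λ - 12.
λ = -4, 3: opposite signs.

saddle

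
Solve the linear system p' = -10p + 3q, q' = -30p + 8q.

p(t) = -c_1e^(-t)sin(3t) + c_2e^(-t)cos(3t), q(t) = -3c_1e^(-t)sin(3t) - c_1e^(-t)cos(3t) - c_2e^(-t)sin(3t) + 3c_2e^(-t)cos(3t)

Coefficient matrix A = [[-10, 3], [-30, 8]].
Characteristic polynomial det(A - λI) = λ^2 + 2λ + 10 = 0.
Eigenvalues λ = -1 ± 3i (complex conjugate pair).
For λ=-1+3i: an eigenvector is (0,-1) - i(-1,-3) = (0 + i, -1 + 3i).
A real fundamental pair from Re and Im of e^((-1+3i)t)v: X_1 = e^(-t)(cos(3t)·(0,-1) + sin(3t)·(-1,-3)), X_2 = e^(-t)(sin(3t)·(0,-1) - cos(3t)·(-1,-3)).
General solution: c_1X_1 + c_2X_2.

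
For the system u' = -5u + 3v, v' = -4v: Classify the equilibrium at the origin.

A = [[-5,3],[0,-4]]; det(A-λI) = λ^2 + 9λ + 20.
λ = -5, -4: both negative.

stable node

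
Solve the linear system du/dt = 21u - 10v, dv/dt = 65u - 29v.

u(t) = -K_1e^(-4t)sin(5t) + K_1e^(-4t)cos(5t) + K_2e^(-4t)sin(5t) + K_2e^(-4t)cos(5t), v(t) = -2K_1e^(-4t)sin(5t) + 3K_1e^(-4t)cos(5t) + 3K_2e^(-4t)sin(5t) + 2K_2e^(-4t)cos(5t)

Coefficient matrix A = [[21, -10], [65, -29]].
Characteristic polynomial det(A - λI) = λ^2 + 8λ + 41 = 0.
Eigenvalues λ = -4 ± 5i (complex conjugate pair).
For λ=-4+5i: an eigenvector is (1,3) - i(-1,-2) = (1 + i, 3 + 2i).
A real fundamental pair from Re and Im of e^((-4+5i)t)v: X_1 = e^(-4t)(cos(5t)·(1,3) + sin(5t)·(-1,-2)), X_2 = e^(-4t)(sin(5t)·(1,3) - cos(5t)·(-1,-2)).
General solution: K_1X_1 + K_2X_2.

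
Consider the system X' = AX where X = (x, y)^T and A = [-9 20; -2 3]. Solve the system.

Coefficient matrix A = [[-9, 20], [-2, 3]].
Characteristic polynomial det(A - λI) = λ^2 + 6λ + 13 = 0.
Eigenvalues λ = -3 ± 2i (complex conjugate pair).
For λ=-3+2i: an eigenvector is (3,1) - i(1,0) = (3 - i, 1).
A real fundamental pair from Re and Im of e^((-3+2i)t)v: X_1 = e^(-3t)(cos(2t)·(3,1) + sin(2t)·(1,0)), X_2 = e^(-3t)(sin(2t)·(3,1) - cos(2t)·(1,0)).
General solution: K_1X_1 + K_2X_2.

x(t) = K_1e^(-3t)sin(2t) + 3K_1e^(-3t)cos(2t) + 3K_2e^(-3t)sin(2t) - K_2e^(-3t)cos(2t), y(t) = K_1e^(-3t)cos(2t) + K_2e^(-3t)sin(2t)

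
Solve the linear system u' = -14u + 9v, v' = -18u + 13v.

u(t) = C_1e^(-5t) + C_2e^(4t), v(t) = C_1e^(-5t) + 2C_2e^(4t)

Coefficient matrix A = [[-14, 9], [-18, 13]].
Characteristic polynomial det(A - λI) = λ^2 + λ - 20 = 0.
Eigenvalues λ = -5, 4.
For λ=-5: (A-λI) row 1 is [-9, 9], so an eigenvector is (1, 1).
For λ=4: (A-λI) row 1 is [-18, 9], so an eigenvector is (1, 2).
General solution: C_1e^(-5t)(1,1) + C_2e^(4t)(1,2).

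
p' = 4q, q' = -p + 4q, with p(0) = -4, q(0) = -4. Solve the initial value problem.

p(t) = -8te^(2t) - 4e^(2t), q(t) = -4te^(2t) - 4e^(2t)

Coefficient matrix A = [[0, 4], [-1, 4]].
Characteristic polynomial det(A - λI) = λ^2 - 4λ + 4 = 0.
Single eigenvalue λ = 2 with algebraic multiplicity 2.
Eigenvector v = (-2,-1); generalized eigenvector w with (A-λI)w=v is (-1,-1).
General solution: e^(2t)[C_1·v + C_2·(t·v + w)].
Applying p(0)=-4, q(0)=-4 gives C_1=0, C_2=4.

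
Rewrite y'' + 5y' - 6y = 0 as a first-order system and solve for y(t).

y(t) = c_1e^(t) + c_2e^(-6t)

Let x_1 = y, x_2 = y'. Then x_1' = x_2 and x_2' = 6x_1 - 5x_2.
A = [[0,1],[6,-5]]; det(A-λI) = λ^2 + 5λ - 6.
Eigenvalues λ = 1, -6 with eigenvectors (1,1), (1,-6).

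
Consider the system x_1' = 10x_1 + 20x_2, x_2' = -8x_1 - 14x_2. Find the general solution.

x_1(t) = -c_1e^(-2t)sin(4t) - 2c_1e^(-2t)cos(4t) - 2c_2e^(-2t)sin(4t) + c_2e^(-2t)cos(4t), x_2(t) = c_1e^(-2t)sin(4t) + c_1e^(-2t)cos(4t) + c_2e^(-2t)sin(4t) - c_2e^(-2t)cos(4t)

Coefficient matrix A = [[10, 20], [-8, -14]].
Characteristic polynomial det(A - λI) = λ^2 + 4λ + 20 = 0.
Eigenvalues λ = -2 ± 4i (complex conjugate pair).
For λ=-2+4i: an eigenvector is (-2,1) - i(-1,1) = (-2 + i, 1 - i).
A real fundamental pair from Re and Im of e^((-2+4i)t)v: X_1 = e^(-2t)(cos(4t)·(-2,1) + sin(4t)·(-1,1)), X_2 = e^(-2t)(sin(4t)·(-2,1) - cos(4t)·(-1,1)).
General solution: c_1X_1 + c_2X_2.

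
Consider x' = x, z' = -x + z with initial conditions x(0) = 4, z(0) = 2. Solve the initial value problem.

Coefficient matrix A = [[1, 0], [-1, 1]].
Characteristic polynomial det(A - λI) = λ^2 - 2λ + 1 = 0.
Single eigenvalue λ = 1 with algebraic multiplicity 2.
Eigenvector v = (0,1); generalized eigenvector w with (A-λI)w=v is (-1,2).
General solution: e^(t)[c_1·v + c_2·(t·v + w)].
Applying x(0)=4, z(0)=2 gives c_1=10, c_2=-4.

x(t) = 4e^(t), z(t) = -4te^(t) + 2e^(t)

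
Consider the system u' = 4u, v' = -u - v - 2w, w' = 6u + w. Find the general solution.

u(t) = K_3e^(4t), v(t) = -K_1e^(t) + K_2e^(-t) - K_3e^(4t), w(t) = K_1e^(t) + 2K_3e^(4t)

Coefficient matrix A = [[4, 0, 0], [-1, -1, -2], [6, 0, 1]].
det(A - λI) = 0 gives eigenvalues λ = 1, -1, 4.
For λ=1: eigenvector (0,-1,1).
For λ=-1: eigenvector (0,1,0).
For λ=4: eigenvector (1,-1,2).
General solution: K_1e^(t)(0,-1,1) + K_2e^(-t)(0,1,0) + K_3e^(4t)(1,-1,2).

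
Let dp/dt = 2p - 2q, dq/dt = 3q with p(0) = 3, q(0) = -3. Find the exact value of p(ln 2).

36

A = [[2,-2],[0,3]]; eigenvalues λ = 3, 2.
Eigenvectors: (2,-1) for λ=3, (1,0) for λ=2.
From the initial condition, c_1 = 3, c_2 = -3.
p(ln 2) = (3)(2^3)(2) + (-3)(2^2)(1) = 36.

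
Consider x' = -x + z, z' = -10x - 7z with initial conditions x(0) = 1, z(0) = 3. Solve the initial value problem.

x(t) = 6e^(-4t)sin(t) + e^(-4t)cos(t), z(t) = -19e^(-4t)sin(t) + 3e^(-4t)cos(t)

Coefficient matrix A = [[-1, 1], [-10, -7]].
Characteristic polynomial det(A - λI) = λ^2 + 8λ + 17 = 0.
Eigenvalues λ = -4 ± i (complex conjugate pair).
For λ=-4+i: an eigenvector is (-1,3) - i(0,1) = (-1, 3 - i).
A real fundamental pair from Re and Im of e^((-4+i)t)v: X_1 = e^(-4t)(cos(t)·(-1,3) + sin(t)·(0,1)), X_2 = e^(-4t)(sin(t)·(-1,3) - cos(t)·(0,1)).
General solution: C_1X_1 + C_2X_2.
Applying x(0)=1, z(0)=3 gives C_1=-1, C_2=-6.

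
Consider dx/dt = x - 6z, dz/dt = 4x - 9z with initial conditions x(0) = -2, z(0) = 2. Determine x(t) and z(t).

x(t) = -12e^(-3t) + 10e^(-5t), z(t) = -8e^(-3t) + 10e^(-5t)

Coefficient matrix A = [[1, -6], [4, -9]].
Characteristic polynomial det(A - λI) = λ^2 + 8λ + 15 = 0.
Eigenvalues λ = -3, -5.
For λ=-3: (A-λI) row 1 is [4, -6], so an eigenvector is (3, 2).
For λ=-5: (A-λI) row 1 is [6, -6], so an eigenvector is (1, 1).
General solution: C_1e^(-3t)(3,2) + C_2e^(-5t)(1,1).
Applying x(0)=-2, z(0)=2 gives C_1=-4, C_2=10.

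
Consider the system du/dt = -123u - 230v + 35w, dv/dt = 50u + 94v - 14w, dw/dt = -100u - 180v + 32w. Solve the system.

u(t) = 5K_1e^(-3t) - 12K_2e^(2t) + 5K_3e^(4t), v(t) = -2K_1e^(-3t) + 5K_2e^(2t) - 2K_3e^(4t), w(t) = 4K_1e^(-3t) - 10K_2e^(2t) + 5K_3e^(4t)

Coefficient matrix A = [[-123, -230, 35], [50, 94, -14], [-100, -180, 32]].
det(A - λI) = 0 gives eigenvalues λ = -3, 2, 4.
For λ=-3: eigenvector (5,-2,4).
For λ=2: eigenvector (-12,5,-10).
For λ=4: eigenvector (5,-2,5).
General solution: K_1e^(-3t)(5,-2,4) + K_2e^(2t)(-12,5,-10) + K_3e^(4t)(5,-2,5).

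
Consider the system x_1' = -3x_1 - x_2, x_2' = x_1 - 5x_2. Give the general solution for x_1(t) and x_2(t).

x_1(t) = K_1e^(-4t) + K_2te^(-4t) - K_2e^(-4t), x_2(t) = K_1e^(-4t) + K_2te^(-4t) - 2K_2e^(-4t)

Coefficient matrix A = [[-3, -1], [1, -5]].
Characteristic polynomial det(A - λI) = λ^2 + 8λ + 16 = 0.
Single eigenvalue λ = -4 with algebraic multiplicity 2.
Eigenvector v = (1,1); generalized eigenvector w with (A-λI)w=v is (-1,-2).
General solution: e^(-4t)[K_1·v + K_2·(t·v + w)].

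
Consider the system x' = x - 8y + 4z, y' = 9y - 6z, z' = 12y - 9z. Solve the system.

x(t) = c_1e^(t) - 2c_3e^(3t), y(t) = -c_2e^(-3t) + c_3e^(3t), z(t) = -2c_2e^(-3t) + c_3e^(3t)

Coefficient matrix A = [[1, -8, 4], [0, 9, -6], [0, 12, -9]].
det(A - λI) = 0 gives eigenvalues λ = 1, -3, 3.
For λ=1: eigenvector (1,0,0).
For λ=-3: eigenvector (0,-1,-2).
For λ=3: eigenvector (-2,1,1).
General solution: c_1e^(t)(1,0,0) + c_2e^(-3t)(0,-1,-2) + c_3e^(3t)(-2,1,1).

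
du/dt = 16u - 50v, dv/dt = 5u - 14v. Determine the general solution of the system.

Coefficient matrix A = [[16, -50], [5, -14]].
Characteristic polynomial det(A - λI) = λ^2 - 2λ + 26 = 0.
Eigenvalues λ = 1 ± 5i (complex conjugate pair).
For λ=1+5i: an eigenvector is (-1,0) - i(-3,-1) = (-1 + 3i, 0 + i).
A real fundamental pair from Re and Im of e^((1+5i)t)v: X_1 = e^(t)(cos(5t)·(-1,0) + sin(5t)·(-3,-1)), X_2 = e^(t)(sin(5t)·(-1,0) - cos(5t)·(-3,-1)).
General solution: C_1X_1 + C_2X_2.

u(t) = -3C_1e^(t)sin(5t) - C_1e^(t)cos(5t) - C_2e^(t)sin(5t) + 3C_2e^(t)cos(5t), v(t) = -C_1e^(t)sin(5t) + C_2e^(t)cos(5t)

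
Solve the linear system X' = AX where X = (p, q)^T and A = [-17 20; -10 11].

p(t) = 3c_1e^(-3t)sin(2t) + c_1e^(-3t)cos(2t) + c_2e^(-3t)sin(2t) - 3c_2e^(-3t)cos(2t), q(t) = 2c_1e^(-3t)sin(2t) + c_1e^(-3t)cos(2t) + c_2e^(-3t)sin(2t) - 2c_2e^(-3t)cos(2t)

Coefficient matrix A = [[-17, 20], [-10, 11]].
Characteristic polynomial det(A - λI) = λ^2 + 6λ + 13 = 0.
Eigenvalues λ = -3 ± 2i (complex conjugate pair).
For λ=-3+2i: an eigenvector is (1,1) - i(3,2) = (1 - 3i, 1 - 2i).
A real fundamental pair from Re and Im of e^((-3+2i)t)v: X_1 = e^(-3t)(cos(2t)·(1,1) + sin(2t)·(3,2)), X_2 = e^(-3t)(sin(2t)·(1,1) - cos(2t)·(3,2)).
General solution: c_1X_1 + c_2X_2.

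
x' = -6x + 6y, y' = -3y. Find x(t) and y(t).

Coefficient matrix A = [[-6, 6], [0, -3]].
Characteristic polynomial det(A - λI) = λ^2 + 9λ + 18 = 0.
Eigenvalues λ = -3, -6.
For λ=-3: (A-λI) row 1 is [-3, 6], so an eigenvector is (2, 1).
For λ=-6: (A-λI) row 1 is [0, 6], so an eigenvector is (-1, 0).
General solution: K_1e^(-3t)(2,1) + K_2e^(-6t)(-1,0).

x(t) = 2K_1e^(-3t) - K_2e^(-6t), y(t) = K_1e^(-3t)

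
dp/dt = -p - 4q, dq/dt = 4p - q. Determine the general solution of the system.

p(t) = c_1e^(-t)sin(4t) - c_2e^(-t)cos(4t), q(t) = -c_1e^(-t)cos(4t) - c_2e^(-t)sin(4t)

Coefficient matrix A = [[-1, -4], [4, -1]].
Characteristic polynomial det(A - λI) = λ^2 + 2λ + 17 = 0.
Eigenvalues λ = -1 ± 4i (complex conjugate pair).
For λ=-1+4i: an eigenvector is (0,-1) - i(1,0) = (0 - i, -1).
A real fundamental pair from Re and Im of e^((-1+4i)t)v: X_1 = e^(-t)(cos(4t)·(0,-1) + sin(4t)·(1,0)), X_2 = e^(-t)(sin(4t)·(0,-1) - cos(4t)·(1,0)).
General solution: c_1X_1 + c_2X_2.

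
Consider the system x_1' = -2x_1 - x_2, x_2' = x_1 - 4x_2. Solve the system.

x_1(t) = C_1e^(-3t) + C_2te^(-3t) + 2C_2e^(-3t), x_2(t) = C_1e^(-3t) + C_2te^(-3t) + C_2e^(-3t)

Coefficient matrix A = [[-2, -1], [1, -4]].
Characteristic polynomial det(A - λI) = λ^2 + 6λ + 9 = 0.
Single eigenvalue λ = -3 with algebraic multiplicity 2.
Eigenvector v = (1,1); generalized eigenvector w with (A-λI)w=v is (2,1).
General solution: e^(-3t)[C_1·v + C_2·(t·v + w)].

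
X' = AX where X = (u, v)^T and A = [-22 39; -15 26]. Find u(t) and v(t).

Coefficient matrix A = [[-22, 39], [-15, 26]].
Characteristic polynomial det(A - λI) = λ^2 - 4λ + 13 = 0.
Eigenvalues λ = 2 ± 3i (complex conjugate pair).
For λ=2+3i: an eigenvector is (-2,-1) - i(3,2) = (-2 - 3i, -1 - 2i).
A real fundamental pair from Re and Im of e^((2+3i)t)v: X_1 = e^(2t)(cos(3t)·(-2,-1) + sin(3t)·(3,2)), X_2 = e^(2t)(sin(3t)·(-2,-1) - cos(3t)·(3,2)).
General solution: K_1X_1 + K_2X_2.

u(t) = 3K_1e^(2t)sin(3t) - 2K_1e^(2t)cos(3t) - 2K_2e^(2t)sin(3t) - 3K_2e^(2t)cos(3t), v(t) = 2K_1e^(2t)sin(3t) - K_1e^(2t)cos(3t) - K_2e^(2t)sin(3t) - 2K_2e^(2t)cos(3t)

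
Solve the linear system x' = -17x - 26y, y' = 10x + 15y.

x(t) = -2C_1e^(-t)sin(2t) - 3C_1e^(-t)cos(2t) - 3C_2e^(-t)sin(2t) + 2C_2e^(-t)cos(2t), y(t) = C_1e^(-t)sin(2t) + 2C_1e^(-t)cos(2t) + 2C_2e^(-t)sin(2t) - C_2e^(-t)cos(2t)

Coefficient matrix A = [[-17, -26], [10, 15]].
Characteristic polynomial det(A - λI) = λ^2 + 2λ + 5 = 0.
Eigenvalues λ = -1 ± 2i (complex conjugate pair).
For λ=-1+2i: an eigenvector is (-3,2) - i(-2,1) = (-3 + 2i, 2 - i).
A real fundamental pair from Re and Im of e^((-1+2i)t)v: X_1 = e^(-t)(cos(2t)·(-3,2) + sin(2t)·(-2,1)), X_2 = e^(-t)(sin(2t)·(-3,2) - cos(2t)·(-2,1)).
General solution: C_1X_1 + C_2X_2.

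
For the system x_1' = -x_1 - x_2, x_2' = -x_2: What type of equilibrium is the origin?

stable improper node

A = [[-1,-1],[0,-1]]; det(A-λI) = λ^2 + 2λ + 1.
repeated λ = -1 with a single eigenvector.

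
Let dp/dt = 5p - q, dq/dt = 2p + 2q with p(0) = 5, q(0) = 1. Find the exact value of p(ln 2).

A = [[5,-1],[2,2]]; eigenvalues λ = 4, 3.
Eigenvectors: (1,1) for λ=4, (-1,-2) for λ=3.
From the initial condition, c_1 = 9, c_2 = 4.
p(ln 2) = (9)(2^4)(1) + (4)(2^3)(-1) = 112.

112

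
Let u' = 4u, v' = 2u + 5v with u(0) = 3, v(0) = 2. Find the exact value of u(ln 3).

A = [[4,0],[2,5]]; eigenvalues λ = 4, 5.
Eigenvectors: (-1,2) for λ=4, (0,-1) for λ=5.
From the initial condition, c_1 = -3, c_2 = -8.
u(ln 3) = (-3)(3^4)(-1) + (-8)(3^5)(0) = 243.

243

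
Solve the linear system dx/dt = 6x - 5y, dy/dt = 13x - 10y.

x(t) = c_1e^(-2t)sin(t) + 2c_1e^(-2t)cos(t) + 2c_2e^(-2t)sin(t) - c_2e^(-2t)cos(t), y(t) = 2c_1e^(-2t)sin(t) + 3c_1e^(-2t)cos(t) + 3c_2e^(-2t)sin(t) - 2c_2e^(-2t)cos(t)

Coefficient matrix A = [[6, -5], [13, -10]].
Characteristic polynomial det(A - λI) = λ^2 + 4λ + 5 = 0.
Eigenvalues λ = -2 ± i (complex conjugate pair).
For λ=-2+i: an eigenvector is (2,3) - i(1,2) = (2 - i, 3 - 2i).
A real fundamental pair from Re and Im of e^((-2+i)t)v: X_1 = e^(-2t)(cos(t)·(2,3) + sin(t)·(1,2)), X_2 = e^(-2t)(sin(t)·(2,3) - cos(t)·(1,2)).
General solution: c_1X_1 + c_2X_2.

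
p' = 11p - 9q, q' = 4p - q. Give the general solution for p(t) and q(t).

p(t) = -3c_1e^(5t) - 3c_2te^(5t) + c_2e^(5t), q(t) = -2c_1e^(5t) - 2c_2te^(5t) + c_2e^(5t)

Coefficient matrix A = [[11, -9], [4, -1]].
Characteristic polynomial det(A - λI) = λ^2 - 10λ + 25 = 0.
Single eigenvalue λ = 5 with algebraic multiplicity 2.
Eigenvector v = (-3,-2); generalized eigenvector w with (A-λI)w=v is (1,1).
General solution: e^(5t)[c_1·v + c_2·(t·v + w)].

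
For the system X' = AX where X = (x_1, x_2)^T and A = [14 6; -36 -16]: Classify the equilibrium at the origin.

A = [[14,6],[-36,-16]]; det(A-λI) = λ^2 + 2λ - 8.
λ = 2, -4: opposite signs.

saddle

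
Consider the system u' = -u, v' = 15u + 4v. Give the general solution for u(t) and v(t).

u(t) = -K_2e^(-t), v(t) = -K_1e^(4t) + 3K_2e^(-t)

Coefficient matrix A = [[-1, 0], [15, 4]].
Characteristic polynomial det(A - λI) = λ^2 - 3λ - 4 = 0.
Eigenvalues λ = 4, -1.
For λ=4: (A-λI) row 1 is [-5, 0], so an eigenvector is (0, -1).
For λ=-1: (A-λI) row 2 is [15, 5], so an eigenvector is (-1, 3).
General solution: K_1e^(4t)(0,-1) + K_2e^(-t)(-1,3).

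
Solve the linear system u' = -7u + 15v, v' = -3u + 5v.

u(t) = -C_1e^(-t)sin(3t) - 2C_1e^(-t)cos(3t) - 2C_2e^(-t)sin(3t) + C_2e^(-t)cos(3t), v(t) = -C_1e^(-t)cos(3t) - C_2e^(-t)sin(3t)

Coefficient matrix A = [[-7, 15], [-3, 5]].
Characteristic polynomial det(A - λI) = λ^2 + 2λ + 10 = 0.
Eigenvalues λ = -1 ± 3i (complex conjugate pair).
For λ=-1+3i: an eigenvector is (-2,-1) - i(-1,0) = (-2 + i, -1).
A real fundamental pair from Re and Im of e^((-1+3i)t)v: X_1 = e^(-t)(cos(3t)·(-2,-1) + sin(3t)·(-1,0)), X_2 = e^(-t)(sin(3t)·(-2,-1) - cos(3t)·(-1,0)).
General solution: C_1X_1 + C_2X_2.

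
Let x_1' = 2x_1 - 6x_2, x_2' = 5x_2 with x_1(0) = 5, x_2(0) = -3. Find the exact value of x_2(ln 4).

A = [[2,-6],[0,5]]; eigenvalues λ = 5, 2.
Eigenvectors: (-2,1) for λ=5, (-1,0) for λ=2.
From the initial condition, c_1 = -3, c_2 = 1.
x_2(ln 4) = (-3)(4^5)(1) + (1)(4^2)(0) = -3072.

-3072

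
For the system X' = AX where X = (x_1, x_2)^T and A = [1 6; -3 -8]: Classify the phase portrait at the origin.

A = [[1,6],[-3,-8]]; det(A-λI) = λ^2 + 7λ + 10.
λ = -5, -2: both negative.

stable node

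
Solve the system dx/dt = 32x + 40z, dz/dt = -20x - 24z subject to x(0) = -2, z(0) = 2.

Coefficient matrix A = [[32, 40], [-20, -24]].
Characteristic polynomial det(A - λI) = λ^2 - 8λ + 32 = 0.
Eigenvalues λ = 4 ± 4i (complex conjugate pair).
For λ=4+4i: an eigenvector is (3,-2) - i(1,-1) = (3 - i, -2 + i).
A real fundamental pair from Re and Im of e^((4+4i)t)v: X_1 = e^(4t)(cos(4t)·(3,-2) + sin(4t)·(1,-1)), X_2 = e^(4t)(sin(4t)·(3,-2) - cos(4t)·(1,-1)).
General solution: C_1X_1 + C_2X_2.
Applying x(0)=-2, z(0)=2 gives C_1=0, C_2=2.

x(t) = 6e^(4t)sin(4t) - 2e^(4t)cos(4t), z(t) = -4e^(4t)sin(4t) + 2e^(4t)cos(4t)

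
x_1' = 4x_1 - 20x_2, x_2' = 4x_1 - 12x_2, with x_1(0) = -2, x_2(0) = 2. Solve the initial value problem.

x_1(t) = -14e^(-4t)sin(4t) - 2e^(-4t)cos(4t), x_2(t) = -6e^(-4t)sin(4t) + 2e^(-4t)cos(4t)

Coefficient matrix A = [[4, -20], [4, -12]].
Characteristic polynomial det(A - λI) = λ^2 + 8λ + 32 = 0.
Eigenvalues λ = -4 ± 4i (complex conjugate pair).
For λ=-4+4i: an eigenvector is (-1,0) - i(-2,-1) = (-1 + 2i, 0 + i).
A real fundamental pair from Re and Im of e^((-4+4i)t)v: X_1 = e^(-4t)(cos(4t)·(-1,0) + sin(4t)·(-2,-1)), X_2 = e^(-4t)(sin(4t)·(-1,0) - cos(4t)·(-2,-1)).
General solution: C_1X_1 + C_2X_2.
Applying x_1(0)=-2, x_2(0)=2 gives C_1=6, C_2=2.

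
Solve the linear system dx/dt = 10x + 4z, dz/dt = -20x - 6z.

Coefficient matrix A = [[10, 4], [-20, -6]].
Characteristic polynomial det(A - λI) = λ^2 - 4λ + 20 = 0.
Eigenvalues λ = 2 ± 4i (complex conjugate pair).
For λ=2+4i: an eigenvector is (0,1) - i(1,-2) = (0 - i, 1 + 2i).
A real fundamental pair from Re and Im of e^((2+4i)t)v: X_1 = e^(2t)(cos(4t)·(0,1) + sin(4t)·(1,-2)), X_2 = e^(2t)(sin(4t)·(0,1) - cos(4t)·(1,-2)).
General solution: C_1X_1 + C_2X_2.

x(t) = C_1e^(2t)sin(4t) - C_2e^(2t)cos(4t), z(t) = -2C_1e^(2t)sin(4t) + C_1e^(2t)cos(4t) + C_2e^(2t)sin(4t) + 2C_2e^(2t)cos(4t)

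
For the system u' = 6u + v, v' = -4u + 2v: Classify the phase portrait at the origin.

unstable improper node

A = [[6,1],[-4,2]]; det(A-λI) = λ^2 - 8λ + 16.
repeated λ = 4 with a single eigenvector.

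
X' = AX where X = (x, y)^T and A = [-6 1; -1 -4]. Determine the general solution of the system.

x(t) = -c_1e^(-5t) - c_2te^(-5t) - 2c_2e^(-5t), y(t) = -c_1e^(-5t) - c_2te^(-5t) - 3c_2e^(-5t)

Coefficient matrix A = [[-6, 1], [-1, -4]].
Characteristic polynomial det(A - λI) = λ^2 + 10λ + 25 = 0.
Single eigenvalue λ = -5 with algebraic multiplicity 2.
Eigenvector v = (-1,-1); generalized eigenvector w with (A-λI)w=v is (-2,-3).
General solution: e^(-5t)[c_1·v + c_2·(t·v + w)].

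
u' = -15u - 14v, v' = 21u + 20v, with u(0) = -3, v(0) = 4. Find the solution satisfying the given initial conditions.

u(t) = -2e^(6t) - e^(-t), v(t) = 3e^(6t) + e^(-t)

Coefficient matrix A = [[-15, -14], [21, 20]].
Characteristic polynomial det(A - λI) = λ^2 - 5λ - 6 = 0.
Eigenvalues λ = 6, -1.
For λ=6: (A-λI) row 1 is [-21, -14], so an eigenvector is (2, -3).
For λ=-1: (A-λI) row 1 is [-14, -14], so an eigenvector is (-1, 1).
General solution: C_1e^(6t)(2,-3) + C_2e^(-t)(-1,1).
Applying u(0)=-3, v(0)=4 gives C_1=-1, C_2=1.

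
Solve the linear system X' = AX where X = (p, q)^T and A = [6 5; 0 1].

Coefficient matrix A = [[6, 5], [0, 1]].
Characteristic polynomial det(A - λI) = λ^2 - 7λ + 6 = 0.
Eigenvalues λ = 1, 6.
For λ=1: (A-λI) row 1 is [5, 5], so an eigenvector is (-1, 1).
For λ=6: (A-λI) row 1 is [0, 5], so an eigenvector is (-1, 0).
General solution: K_1e^(t)(-1,1) + K_2e^(6t)(-1,0).

p(t) = -K_1e^(t) - K_2e^(6t), q(t) = K_1e^(t)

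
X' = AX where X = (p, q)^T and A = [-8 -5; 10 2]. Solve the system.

Coefficient matrix A = [[-8, -5], [10, 2]].
Characteristic polynomial det(A - λI) = λ^2 + 6λ + 34 = 0.
Eigenvalues λ = -3 ± 5i (complex conjugate pair).
For λ=-3+5i: an eigenvector is (-1,1) - i(0,-1) = (-1, 1 + i).
A real fundamental pair from Re and Im of e^((-3+5i)t)v: X_1 = e^(-3t)(cos(5t)·(-1,1) + sin(5t)·(0,-1)), X_2 = e^(-3t)(sin(5t)·(-1,1) - cos(5t)·(0,-1)).
General solution: c_1X_1 + c_2X_2.

p(t) = -c_1e^(-3t)cos(5t) - c_2e^(-3t)sin(5t), q(t) = -c_1e^(-3t)sin(5t) + c_1e^(-3t)cos(5t) + c_2e^(-3t)sin(5t) + c_2e^(-3t)cos(5t)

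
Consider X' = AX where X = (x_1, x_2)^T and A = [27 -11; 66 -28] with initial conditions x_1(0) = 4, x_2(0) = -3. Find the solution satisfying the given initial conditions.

Coefficient matrix A = [[27, -11], [66, -28]].
Characteristic polynomial det(A - λI) = λ^2 + λ - 30 = 0.
Eigenvalues λ = 5, -6.
For λ=5: (A-λI) row 1 is [22, -11], so an eigenvector is (-1, -2).
For λ=-6: (A-λI) row 1 is [33, -11], so an eigenvector is (-1, -3).
General solution: C_1e^(5t)(-1,-2) + C_2e^(-6t)(-1,-3).
Applying x_1(0)=4, x_2(0)=-3 gives C_1=-15, C_2=11.

x_1(t) = 15e^(5t) - 11e^(-6t), x_2(t) = 30e^(5t) - 33e^(-6t)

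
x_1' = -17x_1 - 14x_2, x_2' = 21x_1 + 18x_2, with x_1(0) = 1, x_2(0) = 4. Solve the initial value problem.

x_1(t) = -10e^(4t) + 11e^(-3t), x_2(t) = 15e^(4t) - 11e^(-3t)

Coefficient matrix A = [[-17, -14], [21, 18]].
Characteristic polynomial det(A - λI) = λ^2 - λ - 12 = 0.
Eigenvalues λ = 4, -3.
For λ=4: (A-λI) row 1 is [-21, -14], so an eigenvector is (2, -3).
For λ=-3: (A-λI) row 1 is [-14, -14], so an eigenvector is (-1, 1).
General solution: c_1e^(4t)(2,-3) + c_2e^(-3t)(-1,1).
Applying x_1(0)=1, x_2(0)=4 gives c_1=-5, c_2=-11.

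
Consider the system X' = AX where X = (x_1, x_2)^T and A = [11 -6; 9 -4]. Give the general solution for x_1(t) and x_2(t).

Coefficient matrix A = [[11, -6], [9, -4]].
Characteristic polynomial det(A - λI) = λ^2 - 7λ + 10 = 0.
Eigenvalues λ = 5, 2.
For λ=5: (A-λI) row 1 is [6, -6], so an eigenvector is (1, 1).
For λ=2: (A-λI) row 1 is [9, -6], so an eigenvector is (-2, -3).
General solution: c_1e^(5t)(1,1) + c_2e^(2t)(-2,-3).

x_1(t) = c_1e^(5t) - 2c_2e^(2t), x_2(t) = c_1e^(5t) - 3c_2e^(2t)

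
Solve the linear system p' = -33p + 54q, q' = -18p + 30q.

p(t) = -3c_1e^(3t) - 2c_2e^(-6t), q(t) = -2c_1e^(3t) - c_2e^(-6t)

Coefficient matrix A = [[-33, 54], [-18, 30]].
Characteristic polynomial det(A - λI) = λ^2 + 3λ - 18 = 0.
Eigenvalues λ = 3, -6.
For λ=3: (A-λI) row 1 is [-36, 54], so an eigenvector is (-3, -2).
For λ=-6: (A-λI) row 1 is [-27, 54], so an eigenvector is (-2, -1).
General solution: c_1e^(3t)(-3,-2) + c_2e^(-6t)(-2,-1).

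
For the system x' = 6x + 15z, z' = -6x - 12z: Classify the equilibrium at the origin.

A = [[6,15],[-6,-12]]; det(A-λI) = λ^2 + 6λ + 18.
λ = -3 ± 3i: negative real part.

stable spiral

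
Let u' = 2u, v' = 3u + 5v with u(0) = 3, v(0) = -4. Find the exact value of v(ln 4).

-1072

A = [[2,0],[3,5]]; eigenvalues λ = 5, 2.
Eigenvectors: (0,1) for λ=5, (-1,1) for λ=2.
From the initial condition, c_1 = -1, c_2 = -3.
v(ln 4) = (-1)(4^5)(1) + (-3)(4^2)(1) = -1072.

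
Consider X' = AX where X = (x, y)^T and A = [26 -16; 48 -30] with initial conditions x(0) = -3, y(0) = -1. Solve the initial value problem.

x(t) = -10e^(2t) + 7e^(-6t), y(t) = -15e^(2t) + 14e^(-6t)

Coefficient matrix A = [[26, -16], [48, -30]].
Characteristic polynomial det(A - λI) = λ^2 + 4λ - 12 = 0.
Eigenvalues λ = 2, -6.
For λ=2: (A-λI) row 1 is [24, -16], so an eigenvector is (-2, -3).
For λ=-6: (A-λI) row 1 is [32, -16], so an eigenvector is (1, 2).
General solution: K_1e^(2t)(-2,-3) + K_2e^(-6t)(1,2).
Applying x(0)=-3, y(0)=-1 gives K_1=5, K_2=7.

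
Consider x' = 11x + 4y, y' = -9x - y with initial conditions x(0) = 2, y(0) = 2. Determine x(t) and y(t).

x(t) = 20te^(5t) + 2e^(5t), y(t) = -30te^(5t) + 2e^(5t)

Coefficient matrix A = [[11, 4], [-9, -1]].
Characteristic polynomial det(A - λI) = λ^2 - 10λ + 25 = 0.
Single eigenvalue λ = 5 with algebraic multiplicity 2.
Eigenvector v = (2,-3); generalized eigenvector w with (A-λI)w=v is (1,-1).
General solution: e^(5t)[c_1·v + c_2·(t·v + w)].
Applying x(0)=2, y(0)=2 gives c_1=-4, c_2=10.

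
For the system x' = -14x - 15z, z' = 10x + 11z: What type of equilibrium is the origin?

A = [[-14,-15],[10,11]]; det(A-λI) = λ^2 + 3λ - 4.
λ = -4, 1: opposite signs.

saddle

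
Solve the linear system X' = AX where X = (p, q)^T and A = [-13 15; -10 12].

Coefficient matrix A = [[-13, 15], [-10, 12]].
Characteristic polynomial det(A - λI) = λ^2 + λ - 6 = 0.
Eigenvalues λ = 2, -3.
For λ=2: (A-λI) row 1 is [-15, 15], so an eigenvector is (-1, -1).
For λ=-3: (A-λI) row 1 is [-10, 15], so an eigenvector is (-3, -2).
General solution: K_1e^(2t)(-1,-1) + K_2e^(-3t)(-3,-2).

p(t) = -K_1e^(2t) - 3K_2e^(-3t), q(t) = -K_1e^(2t) - 2K_2e^(-3t)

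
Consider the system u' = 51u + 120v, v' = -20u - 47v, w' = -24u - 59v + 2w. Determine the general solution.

Coefficient matrix A = [[51, 120, 0], [-20, -47, 0], [-24, -59, 2]].
det(A - λI) = 0 gives eigenvalues λ = 3, 2, 1.
For λ=3: eigenvector (5,-2,-2).
For λ=2: eigenvector (0,0,1).
For λ=1: eigenvector (-12,5,7).
General solution: C_1e^(3t)(5,-2,-2) + C_2e^(2t)(0,0,1) + C_3e^(t)(-12,5,7).

u(t) = 5C_1e^(3t) - 12C_3e^(t), v(t) = -2C_1e^(3t) + 5C_3e^(t), w(t) = -2C_1e^(3t) + C_2e^(2t) + 7C_3e^(t)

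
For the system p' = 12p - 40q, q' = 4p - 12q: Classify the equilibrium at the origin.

center

A = [[12,-40],[4,-12]]; det(A-λI) = λ^2 + 16.
λ = 0 ± 4i: zero real part.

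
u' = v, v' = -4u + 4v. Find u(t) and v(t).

u(t) = c_1e^(2t) + c_2te^(2t) - c_2e^(2t), v(t) = 2c_1e^(2t) + 2c_2te^(2t) - c_2e^(2t)

Coefficient matrix A = [[0, 1], [-4, 4]].
Characteristic polynomial det(A - λI) = λ^2 - 4λ + 4 = 0.
Single eigenvalue λ = 2 with algebraic multiplicity 2.
Eigenvector v = (1,2); generalized eigenvector w with (A-λI)w=v is (-1,-1).
General solution: e^(2t)[c_1·v + c_2·(t·v + w)].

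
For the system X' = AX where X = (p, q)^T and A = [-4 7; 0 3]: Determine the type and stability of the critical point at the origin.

A = [[-4,7],[0,3]]; det(A-λI) = λ^2 + λ - 12.
λ = 3, -4: opposite signs.

saddle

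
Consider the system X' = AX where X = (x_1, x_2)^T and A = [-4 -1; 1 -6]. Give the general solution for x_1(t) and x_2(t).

Coefficient matrix A = [[-4, -1], [1, -6]].
Characteristic polynomial det(A - λI) = λ^2 + 10λ + 25 = 0.
Single eigenvalue λ = -5 with algebraic multiplicity 2.
Eigenvector v = (-1,-1); generalized eigenvector w with (A-λI)w=v is (2,3).
General solution: e^(-5t)[c_1·v + c_2·(t·v + w)].

x_1(t) = -c_1e^(-5t) - c_2te^(-5t) + 2c_2e^(-5t), x_2(t) = -c_1e^(-5t) - c_2te^(-5t) + 3c_2e^(-5t)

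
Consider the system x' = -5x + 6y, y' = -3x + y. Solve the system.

Coefficient matrix A = [[-5, 6], [-3, 1]].
Characteristic polynomial det(A - λI) = λ^2 + 4λ + 13 = 0.
Eigenvalues λ = -2 ± 3i (complex conjugate pair).
For λ=-2+3i: an eigenvector is (-1,0) - i(1,1) = (-1 - i, 0 - i).
A real fundamental pair from Re and Im of e^((-2+3i)t)v: X_1 = e^(-2t)(cos(3t)·(-1,0) + sin(3t)·(1,1)), X_2 = e^(-2t)(sin(3t)·(-1,0) - cos(3t)·(1,1)).
General solution: c_1X_1 + c_2X_2.

x(t) = c_1e^(-2t)sin(3t) - c_1e^(-2t)cos(3t) - c_2e^(-2t)sin(3t) - c_2e^(-2t)cos(3t), y(t) = c_1e^(-2t)sin(3t) - c_2e^(-2t)cos(3t)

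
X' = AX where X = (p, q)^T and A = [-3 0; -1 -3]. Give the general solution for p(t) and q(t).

p(t) = C_2e^(-3t), q(t) = -C_1e^(-3t) - C_2te^(-3t) - 3C_2e^(-3t)

Coefficient matrix A = [[-3, 0], [-1, -3]].
Characteristic polynomial det(A - λI) = λ^2 + 6λ + 9 = 0.
Single eigenvalue λ = -3 with algebraic multiplicity 2.
Eigenvector v = (0,-1); generalized eigenvector w with (A-λI)w=v is (1,-3).
General solution: e^(-3t)[C_1·v + C_2·(t·v + w)].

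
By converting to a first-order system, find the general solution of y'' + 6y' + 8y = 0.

y(t) = K_1e^(-4t) + K_2e^(-2t)

Let x_1 = y, x_2 = y'. Then x_1' = x_2 and x_2' = -8x_1 - 6x_2.
A = [[0,1],[-8,-6]]; det(A-λI) = λ^2 + 6λ + 8.
Eigenvalues λ = -4, -2 with eigenvectors (1,-4), (1,-2).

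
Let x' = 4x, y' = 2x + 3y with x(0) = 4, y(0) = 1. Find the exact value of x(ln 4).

1024

A = [[4,0],[2,3]]; eigenvalues λ = 3, 4.
Eigenvectors: (0,-1) for λ=3, (-1,-2) for λ=4.
From the initial condition, c_1 = 7, c_2 = -4.
x(ln 4) = (7)(4^3)(0) + (-4)(4^4)(-1) = 1024.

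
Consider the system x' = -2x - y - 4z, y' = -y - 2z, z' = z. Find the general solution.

Coefficient matrix A = [[-2, -1, -4], [0, -1, -2], [0, 0, 1]].
det(A - λI) = 0 gives eigenvalues λ = -2, 1, -1.
For λ=-2: eigenvector (1,0,0).
For λ=1: eigenvector (-1,-1,1).
For λ=-1: eigenvector (-1,1,0).
General solution: c_1e^(-2t)(1,0,0) + c_2e^(t)(-1,-1,1) + c_3e^(-t)(-1,1,0).

x(t) = c_1e^(-2t) - c_2e^(t) - c_3e^(-t), y(t) = -c_2e^(t) + c_3e^(-t), z(t) = c_2e^(t)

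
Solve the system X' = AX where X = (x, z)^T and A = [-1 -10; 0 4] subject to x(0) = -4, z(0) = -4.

Coefficient matrix A = [[-1, -10], [0, 4]].
Characteristic polynomial det(A - λI) = λ^2 - 3λ - 4 = 0.
Eigenvalues λ = 4, -1.
For λ=4: (A-λI) row 1 is [-5, -10], so an eigenvector is (-2, 1).
For λ=-1: (A-λI) row 1 is [0, -10], so an eigenvector is (-1, 0).
General solution: K_1e^(4t)(-2,1) + K_2e^(-t)(-1,0).
Applying x(0)=-4, z(0)=-4 gives K_1=-4, K_2=12.

x(t) = 8e^(4t) - 12e^(-t), z(t) = -4e^(4t)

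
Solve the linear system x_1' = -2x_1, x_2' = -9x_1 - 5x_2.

x_1(t) = C_1e^(-2t), x_2(t) = -3C_1e^(-2t) + C_2e^(-5t)

Coefficient matrix A = [[-2, 0], [-9, -5]].
Characteristic polynomial det(A - λI) = λ^2 + 7λ + 10 = 0.
Eigenvalues λ = -2, -5.
For λ=-2: (A-λI) row 2 is [-9, -3], so an eigenvector is (1, -3).
For λ=-5: (A-λI) row 1 is [3, 0], so an eigenvector is (0, 1).
General solution: C_1e^(-2t)(1,-3) + C_2e^(-5t)(0,1).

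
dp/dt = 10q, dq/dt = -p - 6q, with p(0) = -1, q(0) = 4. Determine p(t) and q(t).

Coefficient matrix A = [[0, 10], [-1, -6]].
Characteristic polynomial det(A - λI) = λ^2 + 6λ + 10 = 0.
Eigenvalues λ = -3 ± i (complex conjugate pair).
For λ=-3+i: an eigenvector is (-1,0) - i(-3,1) = (-1 + 3i, 0 - i).
A real fundamental pair from Re and Im of e^((-3+i)t)v: X_1 = e^(-3t)(cos(t)·(-1,0) + sin(t)·(-3,1)), X_2 = e^(-3t)(sin(t)·(-1,0) - cos(t)·(-3,1)).
General solution: c_1X_1 + c_2X_2.
Applying p(0)=-1, q(0)=4 gives c_1=-11, c_2=-4.

p(t) = 37e^(-3t)sin(t) - e^(-3t)cos(t), q(t) = -11e^(-3t)sin(t) + 4e^(-3t)cos(t)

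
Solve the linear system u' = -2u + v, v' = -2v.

Coefficient matrix A = [[-2, 1], [0, -2]].
Characteristic polynomial det(A - λI) = λ^2 + 4λ + 4 = 0.
Single eigenvalue λ = -2 with algebraic multiplicity 2.
Eigenvector v = (-1,0); generalized eigenvector w with (A-λI)w=v is (3,-1).
General solution: e^(-2t)[c_1·v + c_2·(t·v + w)].

u(t) = -c_1e^(-2t) - c_2te^(-2t) + 3c_2e^(-2t), v(t) = -c_2e^(-2t)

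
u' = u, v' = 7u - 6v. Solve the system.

u(t) = -K_2e^(t), v(t) = K_1e^(-6t) - K_2e^(t)

Coefficient matrix A = [[1, 0], [7, -6]].
Characteristic polynomial det(A - λI) = λ^2 + 5λ - 6 = 0.
Eigenvalues λ = -6, 1.
For λ=-6: (A-λI) row 1 is [7, 0], so an eigenvector is (0, 1).
For λ=1: (A-λI) row 2 is [7, -7], so an eigenvector is (-1, -1).
General solution: K_1e^(-6t)(0,1) + K_2e^(t)(-1,-1).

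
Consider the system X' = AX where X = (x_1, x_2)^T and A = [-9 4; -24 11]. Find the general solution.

x_1(t) = C_1e^(3t) + C_2e^(-t), x_2(t) = 3C_1e^(3t) + 2C_2e^(-t)

Coefficient matrix A = [[-9, 4], [-24, 11]].
Characteristic polynomial det(A - λI) = λ^2 - 2λ - 3 = 0.
Eigenvalues λ = 3, -1.
For λ=3: (A-λI) row 1 is [-12, 4], so an eigenvector is (1, 3).
For λ=-1: (A-λI) row 1 is [-8, 4], so an eigenvector is (1, 2).
General solution: C_1e^(3t)(1,3) + C_2e^(-t)(1,2).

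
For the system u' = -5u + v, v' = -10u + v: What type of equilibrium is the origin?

A = [[-5,1],[-10,1]]; det(A-λI) = λ^2 + 4λ + 5.
λ = -2 ± i: negative real part.

stable spiral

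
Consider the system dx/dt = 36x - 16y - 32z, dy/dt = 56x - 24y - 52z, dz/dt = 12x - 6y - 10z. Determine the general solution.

x(t) = c_1e^(4t) + 2c_3e^(-4t), y(t) = 2c_1e^(4t) - 2c_2e^(2t) + 3c_3e^(-4t), z(t) = c_2e^(2t) + c_3e^(-4t)

Coefficient matrix A = [[36, -16, -32], [56, -24, -52], [12, -6, -10]].
det(A - λI) = 0 gives eigenvalues λ = 4, 2, -4.
For λ=4: eigenvector (1,2,0).
For λ=2: eigenvector (0,-2,1).
For λ=-4: eigenvector (2,3,1).
General solution: c_1e^(4t)(1,2,0) + c_2e^(2t)(0,-2,1) + c_3e^(-4t)(2,3,1).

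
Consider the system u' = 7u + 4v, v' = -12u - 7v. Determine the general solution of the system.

Coefficient matrix A = [[7, 4], [-12, -7]].
Characteristic polynomial det(A - λI) = λ^2 - 1 = 0.
Eigenvalues λ = -1, 1.
For λ=-1: (A-λI) row 1 is [8, 4], so an eigenvector is (1, -2).
For λ=1: (A-λI) row 1 is [6, 4], so an eigenvector is (-2, 3).
General solution: K_1e^(-t)(1,-2) + K_2e^(t)(-2,3).

u(t) = K_1e^(-t) - 2K_2e^(t), v(t) = -2K_1e^(-t) + 3K_2e^(t)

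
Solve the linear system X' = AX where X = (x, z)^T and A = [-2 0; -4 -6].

Coefficient matrix A = [[-2, 0], [-4, -6]].
Characteristic polynomial det(A - λI) = λ^2 + 8λ + 12 = 0.
Eigenvalues λ = -6, -2.
For λ=-6: (A-λI) row 1 is [4, 0], so an eigenvector is (0, -1).
For λ=-2: (A-λI) row 2 is [-4, -4], so an eigenvector is (-1, 1).
General solution: c_1e^(-6t)(0,-1) + c_2e^(-2t)(-1,1).

x(t) = -c_2e^(-2t), z(t) = -c_1e^(-6t) + c_2e^(-2t)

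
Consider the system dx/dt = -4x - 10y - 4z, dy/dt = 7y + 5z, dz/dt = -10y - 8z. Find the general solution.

x(t) = C_1e^(-4t) + 2C_2e^(-3t) + C_3e^(2t), y(t) = -C_2e^(-3t) - C_3e^(2t), z(t) = 2C_2e^(-3t) + C_3e^(2t)

Coefficient matrix A = [[-4, -10, -4], [0, 7, 5], [0, -10, -8]].
det(A - λI) = 0 gives eigenvalues λ = -4, -3, 2.
For λ=-4: eigenvector (1,0,0).
For λ=-3: eigenvector (2,-1,2).
For λ=2: eigenvector (1,-1,1).
General solution: C_1e^(-4t)(1,0,0) + C_2e^(-3t)(2,-1,2) + C_3e^(2t)(1,-1,1).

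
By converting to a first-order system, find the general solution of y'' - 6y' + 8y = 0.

y(t) = K_1e^(2t) + K_2e^(4t)

Let x_1 = y, x_2 = y'. Then x_1' = x_2 and x_2' = -8x_1 + 6x_2.
A = [[0,1],[-8,6]]; det(A-λI) = λ^2 - 6λ + 8.
Eigenvalues λ = 2, 4 with eigenvectors (1,2), (1,4).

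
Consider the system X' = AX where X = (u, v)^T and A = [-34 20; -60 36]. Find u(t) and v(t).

u(t) = -K_1e^(6t) + 2K_2e^(-4t), v(t) = -2K_1e^(6t) + 3K_2e^(-4t)

Coefficient matrix A = [[-34, 20], [-60, 36]].
Characteristic polynomial det(A - λI) = λ^2 - 2λ - 24 = 0.
Eigenvalues λ = 6, -4.
For λ=6: (A-λI) row 1 is [-40, 20], so an eigenvector is (-1, -2).
For λ=-4: (A-λI) row 1 is [-30, 20], so an eigenvector is (2, 3).
General solution: K_1e^(6t)(-1,-2) + K_2e^(-4t)(2,3).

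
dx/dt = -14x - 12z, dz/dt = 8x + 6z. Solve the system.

x(t) = 3C_1e^(-6t) + C_2e^(-2t), z(t) = -2C_1e^(-6t) - C_2e^(-2t)

Coefficient matrix A = [[-14, -12], [8, 6]].
Characteristic polynomial det(A - λI) = λ^2 + 8λ + 12 = 0.
Eigenvalues λ = -6, -2.
For λ=-6: (A-λI) row 1 is [-8, -12], so an eigenvector is (3, -2).
For λ=-2: (A-λI) row 1 is [-12, -12], so an eigenvector is (1, -1).
General solution: C_1e^(-6t)(3,-2) + C_2e^(-2t)(1,-1).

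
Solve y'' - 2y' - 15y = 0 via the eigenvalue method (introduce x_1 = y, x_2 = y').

y(t) = C_1e^(-3t) + C_2e^(5t)

Let x_1 = y, x_2 = y'. Then x_1' = x_2 and x_2' = 15x_1 + 2x_2.
A = [[0,1],[15,2]]; det(A-λI) = λ^2 - 2λ - 15.
Eigenvalues λ = -3, 5 with eigenvectors (1,-3), (1,5).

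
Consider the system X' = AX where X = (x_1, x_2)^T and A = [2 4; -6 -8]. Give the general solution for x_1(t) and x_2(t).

Coefficient matrix A = [[2, 4], [-6, -8]].
Characteristic polynomial det(A - λI) = λ^2 + 6λ + 8 = 0.
Eigenvalues λ = -4, -2.
For λ=-4: (A-λI) row 1 is [6, 4], so an eigenvector is (2, -3).
For λ=-2: (A-λI) row 1 is [4, 4], so an eigenvector is (-1, 1).
General solution: c_1e^(-4t)(2,-3) + c_2e^(-2t)(-1,1).

x_1(t) = 2c_1e^(-4t) - c_2e^(-2t), x_2(t) = -3c_1e^(-4t) + c_2e^(-2t)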